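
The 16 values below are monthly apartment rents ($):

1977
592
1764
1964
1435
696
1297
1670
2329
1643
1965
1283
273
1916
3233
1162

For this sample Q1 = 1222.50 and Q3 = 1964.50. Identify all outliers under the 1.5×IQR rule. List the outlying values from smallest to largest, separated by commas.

3233

IQR = Q3 − Q1 = 1964.50 − 1222.50 = 742.00.
Lower fence = Q1 − 1.5·IQR = 1222.50 − 1113.00 = 109.50.
Upper fence = Q3 + 1.5·IQR = 1964.50 + 1113.00 = 3077.50.
3233 > 3077.50 → outlier.
All remaining values lie within [109.50, 3077.50].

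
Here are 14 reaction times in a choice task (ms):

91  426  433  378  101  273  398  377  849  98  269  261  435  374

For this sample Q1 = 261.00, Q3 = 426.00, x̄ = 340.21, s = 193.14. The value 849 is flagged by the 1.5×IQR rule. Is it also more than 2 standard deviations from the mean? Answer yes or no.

z = (849 − 340.21) / 193.14 = 2.63.
|z| = 2.63 > 2.

yes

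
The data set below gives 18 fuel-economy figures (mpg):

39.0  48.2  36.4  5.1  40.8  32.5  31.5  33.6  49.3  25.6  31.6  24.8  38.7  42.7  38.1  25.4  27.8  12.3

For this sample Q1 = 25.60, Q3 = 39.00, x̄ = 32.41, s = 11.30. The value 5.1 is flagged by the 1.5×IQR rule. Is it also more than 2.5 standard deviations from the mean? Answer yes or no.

z = (5.1 − 32.41) / 11.30 = -2.42.
|z| = 2.42 ≤ 2.5.

no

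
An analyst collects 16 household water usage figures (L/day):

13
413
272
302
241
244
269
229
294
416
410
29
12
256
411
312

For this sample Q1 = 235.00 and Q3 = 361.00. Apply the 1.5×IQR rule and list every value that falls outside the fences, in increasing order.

12, 13, 29

IQR = Q3 − Q1 = 361.00 − 235.00 = 126.00.
Lower fence = Q1 − 1.5·IQR = 235.00 − 189.00 = 46.00.
Upper fence = Q3 + 1.5·IQR = 361.00 + 189.00 = 550.00.
12 < 46.00 → outlier.
13 < 46.00 → outlier.
29 < 46.00 → outlier.
All remaining values lie within [46.00, 550.00].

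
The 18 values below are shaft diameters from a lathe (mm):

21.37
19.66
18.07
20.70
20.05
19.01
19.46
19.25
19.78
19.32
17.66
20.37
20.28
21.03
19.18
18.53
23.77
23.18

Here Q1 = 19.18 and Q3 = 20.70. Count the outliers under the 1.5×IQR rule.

IQR = 1.52; fences at 19.18 − 2.28 = 16.90 and 20.70 + 2.28 = 22.98.
Outside the cutoffs: 23.18, 23.77.

2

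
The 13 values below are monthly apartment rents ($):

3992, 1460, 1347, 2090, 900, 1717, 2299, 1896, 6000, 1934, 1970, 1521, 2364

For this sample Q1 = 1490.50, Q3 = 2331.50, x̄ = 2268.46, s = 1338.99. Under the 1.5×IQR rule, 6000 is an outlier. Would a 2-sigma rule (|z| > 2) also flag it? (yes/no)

yes

z = (6000 − 2268.46) / 1338.99 = 2.79.
|z| = 2.79 > 2.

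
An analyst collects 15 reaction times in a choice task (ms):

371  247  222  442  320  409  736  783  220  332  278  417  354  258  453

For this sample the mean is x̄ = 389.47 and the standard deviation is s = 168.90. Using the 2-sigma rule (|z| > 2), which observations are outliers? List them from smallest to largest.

Cutoffs at x̄ ± 2s: 389.47 ± 2·168.90 = [51.67, 727.27].
736: z = 2.05, |z| > 2 → outlier.
783: z = 2.33, |z| > 2 → outlier.
Every other value lies within [51.67, 727.27].

736, 783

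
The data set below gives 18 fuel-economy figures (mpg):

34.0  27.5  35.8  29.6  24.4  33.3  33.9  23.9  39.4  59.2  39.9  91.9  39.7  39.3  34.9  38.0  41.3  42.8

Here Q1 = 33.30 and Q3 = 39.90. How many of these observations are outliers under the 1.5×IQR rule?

2

IQR = 6.60; fences at 33.30 − 9.90 = 23.40 and 39.90 + 9.90 = 49.80.
Outside the cutoffs: 59.2, 91.9.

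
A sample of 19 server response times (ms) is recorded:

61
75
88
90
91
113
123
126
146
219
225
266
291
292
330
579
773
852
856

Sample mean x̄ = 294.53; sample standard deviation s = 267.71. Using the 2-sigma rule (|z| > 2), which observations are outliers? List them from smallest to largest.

Cutoffs at x̄ ± 2s: 294.53 ± 2·267.71 = [-240.89, 829.95].
852: z = 2.08, |z| > 2 → outlier.
856: z = 2.10, |z| > 2 → outlier.
Every other value lies within [-240.89, 829.95].

852, 856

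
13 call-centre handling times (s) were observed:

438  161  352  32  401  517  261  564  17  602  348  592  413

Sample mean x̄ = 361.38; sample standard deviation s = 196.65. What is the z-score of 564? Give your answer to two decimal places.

1.03

z = (564 − 361.38) / 196.65 = 1.03.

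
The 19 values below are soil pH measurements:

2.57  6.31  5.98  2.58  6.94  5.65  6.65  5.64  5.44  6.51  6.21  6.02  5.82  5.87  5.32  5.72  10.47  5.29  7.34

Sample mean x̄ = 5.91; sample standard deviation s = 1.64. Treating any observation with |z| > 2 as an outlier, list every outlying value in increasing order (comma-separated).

Cutoffs at x̄ ± 2s: 5.91 ± 2·1.64 = [2.63, 9.19].
2.57: z = -2.04, |z| > 2 → outlier.
2.58: z = -2.03, |z| > 2 → outlier.
10.47: z = 2.78, |z| > 2 → outlier.
Every other value lies within [2.63, 9.19].

2.57, 2.58, 10.47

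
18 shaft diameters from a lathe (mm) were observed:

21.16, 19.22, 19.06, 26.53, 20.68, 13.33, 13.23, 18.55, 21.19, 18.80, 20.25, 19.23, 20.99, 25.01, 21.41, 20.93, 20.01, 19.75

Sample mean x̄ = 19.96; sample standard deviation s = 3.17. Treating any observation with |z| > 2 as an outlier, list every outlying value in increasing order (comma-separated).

13.23, 13.33, 26.53

Cutoffs at x̄ ± 2s: 19.96 ± 2·3.17 = [13.62, 26.30].
13.23: z = -2.12, |z| > 2 → outlier.
13.33: z = -2.09, |z| > 2 → outlier.
26.53: z = 2.07, |z| > 2 → outlier.
Every other value lies within [13.62, 26.30].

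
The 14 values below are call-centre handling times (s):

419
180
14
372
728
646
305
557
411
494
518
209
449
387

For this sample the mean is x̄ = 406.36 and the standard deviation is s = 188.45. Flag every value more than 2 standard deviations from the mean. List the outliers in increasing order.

14

Cutoffs at x̄ ± 2s: 406.36 ± 2·188.45 = [29.46, 783.26].
14: z = -2.08, |z| > 2 → outlier.
Every other value lies within [29.46, 783.26].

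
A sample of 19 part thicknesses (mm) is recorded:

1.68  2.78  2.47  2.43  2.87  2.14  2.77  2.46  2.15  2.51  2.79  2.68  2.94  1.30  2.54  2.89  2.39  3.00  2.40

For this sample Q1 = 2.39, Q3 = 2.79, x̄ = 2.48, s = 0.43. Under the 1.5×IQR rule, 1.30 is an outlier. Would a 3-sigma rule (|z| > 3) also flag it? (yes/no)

no

z = (1.30 − 2.48) / 0.43 = -2.74.
|z| = 2.74 ≤ 3.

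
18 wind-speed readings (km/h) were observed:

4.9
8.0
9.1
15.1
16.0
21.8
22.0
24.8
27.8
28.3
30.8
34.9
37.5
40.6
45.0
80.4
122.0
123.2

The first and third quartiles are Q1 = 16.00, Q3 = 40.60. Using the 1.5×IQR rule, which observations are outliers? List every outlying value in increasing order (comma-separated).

IQR = Q3 − Q1 = 40.60 − 16.00 = 24.60.
Lower fence = Q1 − 1.5·IQR = 16.00 − 36.90 = -20.90.
Upper fence = Q3 + 1.5·IQR = 40.60 + 36.90 = 77.50.
80.4 > 77.50 → outlier.
122.0 > 77.50 → outlier.
123.2 > 77.50 → outlier.
All remaining values lie within [-20.90, 77.50].

80.4, 122.0, 123.2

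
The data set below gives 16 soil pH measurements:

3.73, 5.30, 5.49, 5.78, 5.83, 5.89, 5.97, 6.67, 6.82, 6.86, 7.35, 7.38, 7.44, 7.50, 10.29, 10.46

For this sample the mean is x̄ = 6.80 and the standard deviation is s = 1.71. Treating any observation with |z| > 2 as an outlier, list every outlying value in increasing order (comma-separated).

Cutoffs at x̄ ± 2s: 6.80 ± 2·1.71 = [3.38, 10.22].
10.29: z = 2.04, |z| > 2 → outlier.
10.46: z = 2.14, |z| > 2 → outlier.
Every other value lies within [3.38, 10.22].

10.29, 10.46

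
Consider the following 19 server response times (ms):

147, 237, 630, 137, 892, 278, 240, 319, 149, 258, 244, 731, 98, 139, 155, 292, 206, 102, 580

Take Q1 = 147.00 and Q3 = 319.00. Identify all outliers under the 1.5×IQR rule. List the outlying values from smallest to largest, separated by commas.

580, 630, 731, 892

IQR = Q3 − Q1 = 319.00 − 147.00 = 172.00.
Lower fence = Q1 − 1.5·IQR = 147.00 − 258.00 = -111.00.
Upper fence = Q3 + 1.5·IQR = 319.00 + 258.00 = 577.00.
580 > 577.00 → outlier.
630 > 577.00 → outlier.
731 > 577.00 → outlier.
892 > 577.00 → outlier.
All remaining values lie within [-111.00, 577.00].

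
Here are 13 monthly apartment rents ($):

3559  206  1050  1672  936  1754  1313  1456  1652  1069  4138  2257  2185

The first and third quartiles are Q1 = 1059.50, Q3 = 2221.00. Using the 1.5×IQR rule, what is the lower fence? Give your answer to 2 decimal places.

-682.75

IQR = Q3 − Q1 = 2221.00 − 1059.50 = 1161.50.
Lower fence = Q1 − 1.5·IQR = 1059.50 − 1742.25 = -682.75.
Upper fence = Q3 + 1.5·IQR = 2221.00 + 1742.25 = 3963.25.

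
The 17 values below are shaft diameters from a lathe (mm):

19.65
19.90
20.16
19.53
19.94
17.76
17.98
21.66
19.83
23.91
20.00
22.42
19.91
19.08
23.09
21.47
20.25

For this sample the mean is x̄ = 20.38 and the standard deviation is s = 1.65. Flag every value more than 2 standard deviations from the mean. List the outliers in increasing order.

Cutoffs at x̄ ± 2s: 20.38 ± 2·1.65 = [17.08, 23.68].
23.91: z = 2.14, |z| > 2 → outlier.
Every other value lies within [17.08, 23.68].

23.91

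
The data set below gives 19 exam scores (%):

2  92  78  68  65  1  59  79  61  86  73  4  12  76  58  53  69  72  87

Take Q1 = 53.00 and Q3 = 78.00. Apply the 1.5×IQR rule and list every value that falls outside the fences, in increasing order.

IQR = Q3 − Q1 = 78.00 − 53.00 = 25.00.
Lower fence = Q1 − 1.5·IQR = 53.00 − 37.50 = 15.50.
Upper fence = Q3 + 1.5·IQR = 78.00 + 37.50 = 115.50.
1 < 15.50 → outlier.
2 < 15.50 → outlier.
4 < 15.50 → outlier.
12 < 15.50 → outlier.
All remaining values lie within [15.50, 115.50].

1, 2, 4, 12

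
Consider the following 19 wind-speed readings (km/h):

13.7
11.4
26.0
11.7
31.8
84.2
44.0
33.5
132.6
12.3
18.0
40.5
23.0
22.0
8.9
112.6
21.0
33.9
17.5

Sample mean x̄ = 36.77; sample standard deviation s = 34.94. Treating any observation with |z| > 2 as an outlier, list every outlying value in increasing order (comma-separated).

Cutoffs at x̄ ± 2s: 36.77 ± 2·34.94 = [-33.11, 106.65].
112.6: z = 2.17, |z| > 2 → outlier.
132.6: z = 2.74, |z| > 2 → outlier.
Every other value lies within [-33.11, 106.65].

112.6, 132.6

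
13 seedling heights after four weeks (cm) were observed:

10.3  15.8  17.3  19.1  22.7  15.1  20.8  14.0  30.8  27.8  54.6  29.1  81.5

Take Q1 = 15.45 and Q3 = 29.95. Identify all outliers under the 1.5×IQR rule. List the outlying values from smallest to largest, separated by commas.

54.6, 81.5

IQR = Q3 − Q1 = 29.95 − 15.45 = 14.50.
Lower fence = Q1 − 1.5·IQR = 15.45 − 21.75 = -6.30.
Upper fence = Q3 + 1.5·IQR = 29.95 + 21.75 = 51.70.
54.6 > 51.70 → outlier.
81.5 > 51.70 → outlier.
All remaining values lie within [-6.30, 51.70].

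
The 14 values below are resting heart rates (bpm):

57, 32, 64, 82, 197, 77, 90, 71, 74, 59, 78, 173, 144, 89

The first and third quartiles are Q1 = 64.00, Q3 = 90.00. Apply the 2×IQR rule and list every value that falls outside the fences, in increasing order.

IQR = Q3 − Q1 = 90.00 − 64.00 = 26.00.
Lower fence = Q1 − 2·IQR = 64.00 − 52.00 = 12.00.
Upper fence = Q3 + 2·IQR = 90.00 + 52.00 = 142.00.
144 > 142.00 → outlier.
173 > 142.00 → outlier.
197 > 142.00 → outlier.
All remaining values lie within [12.00, 142.00].

144, 173, 197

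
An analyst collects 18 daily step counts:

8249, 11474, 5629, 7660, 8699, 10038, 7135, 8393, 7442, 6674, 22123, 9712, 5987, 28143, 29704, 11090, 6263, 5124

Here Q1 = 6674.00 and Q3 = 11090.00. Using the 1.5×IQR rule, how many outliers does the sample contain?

IQR = 4416.00; fences at 6674.00 − 6624.00 = 50.00 and 11090.00 + 6624.00 = 17714.00.
Outside the cutoffs: 22123, 28143, 29704.

3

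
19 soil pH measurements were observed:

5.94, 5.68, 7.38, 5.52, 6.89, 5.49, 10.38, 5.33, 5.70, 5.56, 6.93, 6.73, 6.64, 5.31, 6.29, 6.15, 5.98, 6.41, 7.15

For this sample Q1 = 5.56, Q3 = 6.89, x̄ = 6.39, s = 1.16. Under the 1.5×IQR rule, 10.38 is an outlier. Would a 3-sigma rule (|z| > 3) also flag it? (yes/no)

z = (10.38 − 6.39) / 1.16 = 3.44.
|z| = 3.44 > 3.

yes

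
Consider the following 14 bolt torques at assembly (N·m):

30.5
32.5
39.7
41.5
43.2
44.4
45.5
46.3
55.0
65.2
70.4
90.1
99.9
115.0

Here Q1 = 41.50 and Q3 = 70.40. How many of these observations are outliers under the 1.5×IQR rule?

IQR = 28.90; fences at 41.50 − 43.35 = -1.85 and 70.40 + 43.35 = 113.75.
Outside the cutoffs: 115.0.

1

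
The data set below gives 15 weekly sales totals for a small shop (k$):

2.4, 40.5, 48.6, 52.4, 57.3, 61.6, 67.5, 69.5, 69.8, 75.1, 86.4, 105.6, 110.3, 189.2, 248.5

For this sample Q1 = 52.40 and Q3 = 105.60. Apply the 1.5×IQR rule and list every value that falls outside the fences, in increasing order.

189.2, 248.5

IQR = Q3 − Q1 = 105.60 − 52.40 = 53.20.
Lower fence = Q1 − 1.5·IQR = 52.40 − 79.80 = -27.40.
Upper fence = Q3 + 1.5·IQR = 105.60 + 79.80 = 185.40.
189.2 > 185.40 → outlier.
248.5 > 185.40 → outlier.
All remaining values lie within [-27.40, 185.40].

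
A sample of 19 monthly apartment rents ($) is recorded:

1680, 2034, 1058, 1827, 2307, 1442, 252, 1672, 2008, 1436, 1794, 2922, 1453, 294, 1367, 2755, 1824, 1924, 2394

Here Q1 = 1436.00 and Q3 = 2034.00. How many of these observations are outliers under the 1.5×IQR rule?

2

IQR = 598.00; fences at 1436.00 − 897.00 = 539.00 and 2034.00 + 897.00 = 2931.00.
Outside the cutoffs: 252, 294.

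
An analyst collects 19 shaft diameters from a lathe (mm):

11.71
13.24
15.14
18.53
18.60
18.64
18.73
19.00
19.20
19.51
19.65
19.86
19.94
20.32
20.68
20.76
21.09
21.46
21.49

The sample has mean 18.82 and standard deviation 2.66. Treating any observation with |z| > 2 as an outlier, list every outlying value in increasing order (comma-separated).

11.71, 13.24

Cutoffs at x̄ ± 2s: 18.82 ± 2·2.66 = [13.50, 24.14].
11.71: z = -2.67, |z| > 2 → outlier.
13.24: z = -2.10, |z| > 2 → outlier.
Every other value lies within [13.50, 24.14].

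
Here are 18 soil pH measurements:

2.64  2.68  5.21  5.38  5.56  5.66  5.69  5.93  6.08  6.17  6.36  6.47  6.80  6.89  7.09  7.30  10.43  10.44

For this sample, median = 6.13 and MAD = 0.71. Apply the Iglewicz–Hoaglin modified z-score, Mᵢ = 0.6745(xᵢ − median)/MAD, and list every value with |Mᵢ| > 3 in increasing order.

2.64, 2.68, 10.43, 10.44

|Mᵢ| > 3 ⇔ |xᵢ − 6.13| > 3·0.71/0.6745 = 3.16.
So outliers lie outside [2.97, 9.29].
2.64: M = -3.32 → outlier.
2.68: M = -3.28 → outlier.
10.43: M = 4.09 → outlier.
10.44: M = 4.09 → outlier.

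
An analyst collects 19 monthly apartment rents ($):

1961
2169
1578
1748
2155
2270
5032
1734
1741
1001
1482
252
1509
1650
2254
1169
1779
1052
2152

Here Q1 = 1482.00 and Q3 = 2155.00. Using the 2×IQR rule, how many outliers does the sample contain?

1

IQR = 673.00; fences at 1482.00 − 1346.00 = 136.00 and 2155.00 + 1346.00 = 3501.00.
Outside the cutoffs: 5032.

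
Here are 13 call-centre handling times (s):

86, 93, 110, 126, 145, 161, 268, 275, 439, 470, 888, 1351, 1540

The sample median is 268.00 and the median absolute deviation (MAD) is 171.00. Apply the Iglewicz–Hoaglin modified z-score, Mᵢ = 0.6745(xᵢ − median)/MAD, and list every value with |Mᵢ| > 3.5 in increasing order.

1351, 1540

|Mᵢ| > 3.5 ⇔ |xᵢ − 268.00| > 3.5·171.00/0.6745 = 887.32.
So outliers lie outside [-619.32, 1155.32].
1351: M = 4.27 → outlier.
1540: M = 5.02 → outlier.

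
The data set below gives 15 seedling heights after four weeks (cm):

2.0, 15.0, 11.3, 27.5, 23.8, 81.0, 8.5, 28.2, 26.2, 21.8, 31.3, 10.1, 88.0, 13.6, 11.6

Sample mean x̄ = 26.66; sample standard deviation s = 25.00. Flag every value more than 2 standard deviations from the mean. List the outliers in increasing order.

Cutoffs at x̄ ± 2s: 26.66 ± 2·25.00 = [-23.34, 76.66].
81.0: z = 2.17, |z| > 2 → outlier.
88.0: z = 2.45, |z| > 2 → outlier.
Every other value lies within [-23.34, 76.66].

81.0, 88.0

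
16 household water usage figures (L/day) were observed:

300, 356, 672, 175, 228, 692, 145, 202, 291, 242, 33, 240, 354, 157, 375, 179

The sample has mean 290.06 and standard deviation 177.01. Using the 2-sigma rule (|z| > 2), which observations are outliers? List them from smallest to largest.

Cutoffs at x̄ ± 2s: 290.06 ± 2·177.01 = [-63.96, 644.08].
672: z = 2.16, |z| > 2 → outlier.
692: z = 2.27, |z| > 2 → outlier.
Every other value lies within [-63.96, 644.08].

672, 692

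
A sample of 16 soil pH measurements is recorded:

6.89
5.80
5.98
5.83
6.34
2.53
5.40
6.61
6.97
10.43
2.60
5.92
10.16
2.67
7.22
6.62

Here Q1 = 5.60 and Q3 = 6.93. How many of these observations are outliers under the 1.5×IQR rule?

IQR = 1.33; fences at 5.60 − 1.995 = 3.605 and 6.93 + 1.995 = 8.925.
Outside the cutoffs: 2.53, 2.60, 2.67, 10.16, 10.43.

5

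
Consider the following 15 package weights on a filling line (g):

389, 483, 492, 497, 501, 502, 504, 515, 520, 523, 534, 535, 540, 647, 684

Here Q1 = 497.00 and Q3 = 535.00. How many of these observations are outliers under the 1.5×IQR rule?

3

IQR = 38.00; fences at 497.00 − 57.00 = 440.00 and 535.00 + 57.00 = 592.00.
Outside the cutoffs: 389, 647, 684.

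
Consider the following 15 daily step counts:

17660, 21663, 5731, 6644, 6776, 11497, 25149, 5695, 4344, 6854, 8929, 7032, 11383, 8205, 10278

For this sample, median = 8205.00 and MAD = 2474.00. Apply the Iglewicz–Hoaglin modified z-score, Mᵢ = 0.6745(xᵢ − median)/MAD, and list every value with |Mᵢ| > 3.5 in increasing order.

|Mᵢ| > 3.5 ⇔ |xᵢ − 8205.00| > 3.5·2474.00/0.6745 = 12837.66.
So outliers lie outside [-4632.66, 21042.66].
21663: M = 3.67 → outlier.
25149: M = 4.62 → outlier.

21663, 25149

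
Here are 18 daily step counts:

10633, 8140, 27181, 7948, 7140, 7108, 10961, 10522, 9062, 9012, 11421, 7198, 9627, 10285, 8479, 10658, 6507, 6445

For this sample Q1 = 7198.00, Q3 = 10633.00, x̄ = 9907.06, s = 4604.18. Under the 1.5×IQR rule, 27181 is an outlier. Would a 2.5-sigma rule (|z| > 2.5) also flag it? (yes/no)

yes

z = (27181 − 9907.06) / 4604.18 = 3.75.
|z| = 3.75 > 2.5.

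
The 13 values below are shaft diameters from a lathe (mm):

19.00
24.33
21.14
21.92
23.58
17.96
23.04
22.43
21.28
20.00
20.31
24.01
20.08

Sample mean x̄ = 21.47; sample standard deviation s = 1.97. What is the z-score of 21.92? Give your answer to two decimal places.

0.23

z = (21.92 − 21.47) / 1.97 = 0.23.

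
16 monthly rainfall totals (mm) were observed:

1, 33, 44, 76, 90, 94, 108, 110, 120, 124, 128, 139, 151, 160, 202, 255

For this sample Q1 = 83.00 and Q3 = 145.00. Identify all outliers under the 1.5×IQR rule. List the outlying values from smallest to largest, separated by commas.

255

IQR = Q3 − Q1 = 145.00 − 83.00 = 62.00.
Lower fence = Q1 − 1.5·IQR = 83.00 − 93.00 = -10.00.
Upper fence = Q3 + 1.5·IQR = 145.00 + 93.00 = 238.00.
255 > 238.00 → outlier.
All remaining values lie within [-10.00, 238.00].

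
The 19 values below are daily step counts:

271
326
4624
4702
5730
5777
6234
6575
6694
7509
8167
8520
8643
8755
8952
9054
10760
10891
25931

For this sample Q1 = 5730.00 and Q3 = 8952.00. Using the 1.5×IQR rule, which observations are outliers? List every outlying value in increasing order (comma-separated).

IQR = Q3 − Q1 = 8952.00 − 5730.00 = 3222.00.
Lower fence = Q1 − 1.5·IQR = 5730.00 − 4833.00 = 897.00.
Upper fence = Q3 + 1.5·IQR = 8952.00 + 4833.00 = 13785.00.
271 < 897.00 → outlier.
326 < 897.00 → outlier.
25931 > 13785.00 → outlier.
All remaining values lie within [897.00, 13785.00].

271, 326, 25931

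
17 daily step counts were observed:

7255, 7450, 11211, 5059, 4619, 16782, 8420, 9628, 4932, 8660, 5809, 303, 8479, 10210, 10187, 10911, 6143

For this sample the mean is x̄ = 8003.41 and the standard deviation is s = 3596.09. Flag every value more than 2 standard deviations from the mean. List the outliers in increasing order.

303, 16782

Cutoffs at x̄ ± 2s: 8003.41 ± 2·3596.09 = [811.23, 15195.59].
303: z = -2.14, |z| > 2 → outlier.
16782: z = 2.44, |z| > 2 → outlier.
Every other value lies within [811.23, 15195.59].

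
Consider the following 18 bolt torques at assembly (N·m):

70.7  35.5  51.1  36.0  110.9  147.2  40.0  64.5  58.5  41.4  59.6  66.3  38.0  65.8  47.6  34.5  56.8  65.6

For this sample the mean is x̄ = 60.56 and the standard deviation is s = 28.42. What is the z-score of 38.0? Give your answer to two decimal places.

-0.79

z = (38.0 − 60.56) / 28.42 = -0.79.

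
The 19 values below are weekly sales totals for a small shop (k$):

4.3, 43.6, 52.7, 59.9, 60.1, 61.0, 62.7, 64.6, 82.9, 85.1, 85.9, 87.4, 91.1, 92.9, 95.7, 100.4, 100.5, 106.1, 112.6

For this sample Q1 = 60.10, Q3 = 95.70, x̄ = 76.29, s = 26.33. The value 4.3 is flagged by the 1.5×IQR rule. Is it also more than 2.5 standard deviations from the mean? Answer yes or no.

z = (4.3 − 76.29) / 26.33 = -2.73.
|z| = 2.73 > 2.5.

yes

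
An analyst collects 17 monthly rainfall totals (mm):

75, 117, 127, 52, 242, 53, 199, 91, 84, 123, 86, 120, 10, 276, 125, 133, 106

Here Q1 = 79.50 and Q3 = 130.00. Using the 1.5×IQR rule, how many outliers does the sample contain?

IQR = 50.50; fences at 79.50 − 75.75 = 3.75 and 130.00 + 75.75 = 205.75.
Outside the cutoffs: 242, 276.

2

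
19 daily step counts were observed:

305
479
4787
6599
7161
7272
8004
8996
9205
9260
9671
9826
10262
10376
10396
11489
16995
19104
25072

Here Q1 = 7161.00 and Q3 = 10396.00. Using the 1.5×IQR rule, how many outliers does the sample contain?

IQR = 3235.00; fences at 7161.00 − 4852.50 = 2308.50 and 10396.00 + 4852.50 = 15248.50.
Outside the cutoffs: 305, 479, 16995, 19104, 25072.

5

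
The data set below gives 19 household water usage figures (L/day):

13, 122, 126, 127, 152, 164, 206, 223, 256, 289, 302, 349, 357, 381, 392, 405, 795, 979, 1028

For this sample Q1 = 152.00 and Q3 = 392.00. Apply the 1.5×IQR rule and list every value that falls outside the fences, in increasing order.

IQR = Q3 − Q1 = 392.00 − 152.00 = 240.00.
Lower fence = Q1 − 1.5·IQR = 152.00 − 360.00 = -208.00.
Upper fence = Q3 + 1.5·IQR = 392.00 + 360.00 = 752.00.
795 > 752.00 → outlier.
979 > 752.00 → outlier.
1028 > 752.00 → outlier.
All remaining values lie within [-208.00, 752.00].

795, 979, 1028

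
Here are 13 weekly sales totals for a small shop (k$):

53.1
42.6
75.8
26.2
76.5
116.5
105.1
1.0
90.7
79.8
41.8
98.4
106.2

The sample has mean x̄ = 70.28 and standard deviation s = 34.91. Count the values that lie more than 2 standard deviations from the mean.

0

Cutoffs: x̄ ± 2s = [0.46, 140.10].
Every value lies within the cutoffs.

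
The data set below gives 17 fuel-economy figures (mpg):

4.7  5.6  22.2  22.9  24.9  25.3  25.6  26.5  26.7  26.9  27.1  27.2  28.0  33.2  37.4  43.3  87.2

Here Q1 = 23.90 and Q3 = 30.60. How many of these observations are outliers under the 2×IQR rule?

3

IQR = 6.70; fences at 23.90 − 13.40 = 10.50 and 30.60 + 13.40 = 44.00.
Outside the cutoffs: 4.7, 5.6, 87.2.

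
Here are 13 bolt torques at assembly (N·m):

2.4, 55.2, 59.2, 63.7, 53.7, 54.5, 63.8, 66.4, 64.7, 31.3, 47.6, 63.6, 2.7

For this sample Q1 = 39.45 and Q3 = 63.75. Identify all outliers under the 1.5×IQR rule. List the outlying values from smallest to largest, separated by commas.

IQR = Q3 − Q1 = 63.75 − 39.45 = 24.30.
Lower fence = Q1 − 1.5·IQR = 39.45 − 36.45 = 3.00.
Upper fence = Q3 + 1.5·IQR = 63.75 + 36.45 = 100.20.
2.4 < 3.00 → outlier.
2.7 < 3.00 → outlier.
All remaining values lie within [3.00, 100.20].

2.4, 2.7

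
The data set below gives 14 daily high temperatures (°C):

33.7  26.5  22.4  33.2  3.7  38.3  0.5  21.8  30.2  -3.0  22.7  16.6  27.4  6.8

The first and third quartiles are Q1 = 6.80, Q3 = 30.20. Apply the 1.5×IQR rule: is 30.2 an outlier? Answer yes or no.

no

IQR = Q3 − Q1 = 30.20 − 6.80 = 23.40.
Lower fence = Q1 − 1.5·IQR = 6.80 − 35.10 = -28.30.
Upper fence = Q3 + 1.5·IQR = 30.20 + 35.10 = 65.30.
30.2 lies within [-28.30, 65.30].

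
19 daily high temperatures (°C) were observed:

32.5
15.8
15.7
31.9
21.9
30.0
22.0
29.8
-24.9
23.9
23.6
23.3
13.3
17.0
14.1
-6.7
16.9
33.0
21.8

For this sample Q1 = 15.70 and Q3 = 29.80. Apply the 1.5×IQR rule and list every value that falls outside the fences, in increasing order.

IQR = Q3 − Q1 = 29.80 − 15.70 = 14.10.
Lower fence = Q1 − 1.5·IQR = 15.70 − 21.15 = -5.45.
Upper fence = Q3 + 1.5·IQR = 29.80 + 21.15 = 50.95.
-24.9 < -5.45 → outlier.
-6.7 < -5.45 → outlier.
All remaining values lie within [-5.45, 50.95].

-24.9, -6.7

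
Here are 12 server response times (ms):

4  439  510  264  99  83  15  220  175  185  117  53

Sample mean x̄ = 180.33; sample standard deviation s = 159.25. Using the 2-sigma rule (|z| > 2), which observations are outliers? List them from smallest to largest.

510

Cutoffs at x̄ ± 2s: 180.33 ± 2·159.25 = [-138.17, 498.83].
510: z = 2.07, |z| > 2 → outlier.
Every other value lies within [-138.17, 498.83].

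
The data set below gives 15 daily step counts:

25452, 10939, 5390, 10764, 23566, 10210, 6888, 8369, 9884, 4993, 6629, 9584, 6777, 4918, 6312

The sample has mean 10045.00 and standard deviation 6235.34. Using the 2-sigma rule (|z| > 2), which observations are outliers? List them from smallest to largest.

23566, 25452

Cutoffs at x̄ ± 2s: 10045.00 ± 2·6235.34 = [-2425.68, 22515.68].
23566: z = 2.17, |z| > 2 → outlier.
25452: z = 2.47, |z| > 2 → outlier.
Every other value lies within [-2425.68, 22515.68].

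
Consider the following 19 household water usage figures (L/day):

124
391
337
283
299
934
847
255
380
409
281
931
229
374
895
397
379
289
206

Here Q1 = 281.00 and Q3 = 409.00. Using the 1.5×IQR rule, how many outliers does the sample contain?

4

IQR = 128.00; fences at 281.00 − 192.00 = 89.00 and 409.00 + 192.00 = 601.00.
Outside the cutoffs: 847, 895, 931, 934.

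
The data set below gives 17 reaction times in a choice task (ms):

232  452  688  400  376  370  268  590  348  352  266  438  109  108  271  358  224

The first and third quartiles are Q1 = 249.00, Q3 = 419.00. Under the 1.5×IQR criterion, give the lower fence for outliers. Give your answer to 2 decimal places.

-6.00

IQR = Q3 − Q1 = 419.00 − 249.00 = 170.00.
Lower fence = Q1 − 1.5·IQR = 249.00 − 255.00 = -6.00.
Upper fence = Q3 + 1.5·IQR = 419.00 + 255.00 = 674.00.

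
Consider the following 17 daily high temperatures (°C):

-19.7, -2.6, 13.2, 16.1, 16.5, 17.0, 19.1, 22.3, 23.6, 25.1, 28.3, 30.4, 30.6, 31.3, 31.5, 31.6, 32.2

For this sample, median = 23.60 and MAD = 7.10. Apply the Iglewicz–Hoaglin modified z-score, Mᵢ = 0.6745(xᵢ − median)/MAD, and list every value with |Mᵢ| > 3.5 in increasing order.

|Mᵢ| > 3.5 ⇔ |xᵢ − 23.60| > 3.5·7.10/0.6745 = 36.84.
So outliers lie outside [-13.24, 60.44].
-19.7: M = -4.11 → outlier.

-19.7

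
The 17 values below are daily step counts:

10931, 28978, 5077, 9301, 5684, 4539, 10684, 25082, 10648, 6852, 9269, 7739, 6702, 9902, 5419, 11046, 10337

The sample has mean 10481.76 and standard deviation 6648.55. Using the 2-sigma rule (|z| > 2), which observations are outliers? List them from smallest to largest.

25082, 28978

Cutoffs at x̄ ± 2s: 10481.76 ± 2·6648.55 = [-2815.34, 23778.86].
25082: z = 2.20, |z| > 2 → outlier.
28978: z = 2.78, |z| > 2 → outlier.
Every other value lies within [-2815.34, 23778.86].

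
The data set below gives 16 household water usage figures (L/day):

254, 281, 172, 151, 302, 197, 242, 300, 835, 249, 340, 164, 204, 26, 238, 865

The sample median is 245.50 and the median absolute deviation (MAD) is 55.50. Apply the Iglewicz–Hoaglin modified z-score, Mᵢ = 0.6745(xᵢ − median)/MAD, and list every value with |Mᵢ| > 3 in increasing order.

835, 865

|Mᵢ| > 3 ⇔ |xᵢ − 245.50| > 3·55.50/0.6745 = 246.85.
So outliers lie outside [-1.35, 492.35].
835: M = 7.16 → outlier.
865: M = 7.53 → outlier.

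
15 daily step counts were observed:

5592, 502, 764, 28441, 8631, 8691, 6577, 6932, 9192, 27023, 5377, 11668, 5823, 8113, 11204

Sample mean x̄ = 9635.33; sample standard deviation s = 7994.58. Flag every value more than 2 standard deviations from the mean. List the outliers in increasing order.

27023, 28441

Cutoffs at x̄ ± 2s: 9635.33 ± 2·7994.58 = [-6353.83, 25624.49].
27023: z = 2.17, |z| > 2 → outlier.
28441: z = 2.35, |z| > 2 → outlier.
Every other value lies within [-6353.83, 25624.49].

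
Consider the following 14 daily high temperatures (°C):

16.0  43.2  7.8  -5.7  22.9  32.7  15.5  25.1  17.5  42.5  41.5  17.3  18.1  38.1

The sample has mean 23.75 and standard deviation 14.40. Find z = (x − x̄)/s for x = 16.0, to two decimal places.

-0.54

z = (16.0 − 23.75) / 14.40 = -0.54.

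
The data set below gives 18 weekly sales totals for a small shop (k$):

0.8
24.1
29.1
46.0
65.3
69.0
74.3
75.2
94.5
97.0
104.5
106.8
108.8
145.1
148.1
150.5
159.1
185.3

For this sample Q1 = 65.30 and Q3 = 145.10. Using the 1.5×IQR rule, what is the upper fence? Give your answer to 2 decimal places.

IQR = Q3 − Q1 = 145.10 − 65.30 = 79.80.
Lower fence = Q1 − 1.5·IQR = 65.30 − 119.70 = -54.40.
Upper fence = Q3 + 1.5·IQR = 145.10 + 119.70 = 264.80.

264.80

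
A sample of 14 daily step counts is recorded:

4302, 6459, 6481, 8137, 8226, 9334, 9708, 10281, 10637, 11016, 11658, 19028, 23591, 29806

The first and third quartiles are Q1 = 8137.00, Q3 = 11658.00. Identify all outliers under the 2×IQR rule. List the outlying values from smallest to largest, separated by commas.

IQR = Q3 − Q1 = 11658.00 − 8137.00 = 3521.00.
Lower fence = Q1 − 2·IQR = 8137.00 − 7042.00 = 1095.00.
Upper fence = Q3 + 2·IQR = 11658.00 + 7042.00 = 18700.00.
19028 > 18700.00 → outlier.
23591 > 18700.00 → outlier.
29806 > 18700.00 → outlier.
All remaining values lie within [1095.00, 18700.00].

19028, 23591, 29806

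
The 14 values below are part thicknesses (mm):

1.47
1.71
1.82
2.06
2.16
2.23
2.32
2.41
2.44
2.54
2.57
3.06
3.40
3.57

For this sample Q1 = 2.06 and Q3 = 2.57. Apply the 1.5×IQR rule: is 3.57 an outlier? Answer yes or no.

yes

IQR = Q3 − Q1 = 2.57 − 2.06 = 0.51.
Lower fence = Q1 − 1.5·IQR = 2.06 − 0.765 = 1.295.
Upper fence = Q3 + 1.5·IQR = 2.57 + 0.765 = 3.335.
3.57 lies above the upper fence.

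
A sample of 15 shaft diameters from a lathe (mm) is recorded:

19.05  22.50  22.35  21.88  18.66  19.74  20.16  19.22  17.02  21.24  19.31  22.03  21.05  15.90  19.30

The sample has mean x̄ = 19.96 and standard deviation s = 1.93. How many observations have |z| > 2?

Cutoffs: x̄ ± 2s = [16.10, 23.82].
Outside the cutoffs: 15.90.

1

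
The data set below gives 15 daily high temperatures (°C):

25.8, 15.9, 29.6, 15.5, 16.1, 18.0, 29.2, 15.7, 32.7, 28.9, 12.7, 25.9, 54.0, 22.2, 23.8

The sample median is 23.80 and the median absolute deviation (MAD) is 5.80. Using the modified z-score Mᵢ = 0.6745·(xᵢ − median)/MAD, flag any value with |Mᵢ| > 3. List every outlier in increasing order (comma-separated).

|Mᵢ| > 3 ⇔ |xᵢ − 23.80| > 3·5.80/0.6745 = 25.80.
So outliers lie outside [-2.00, 49.60].
54.0: M = 3.51 → outlier.

54.0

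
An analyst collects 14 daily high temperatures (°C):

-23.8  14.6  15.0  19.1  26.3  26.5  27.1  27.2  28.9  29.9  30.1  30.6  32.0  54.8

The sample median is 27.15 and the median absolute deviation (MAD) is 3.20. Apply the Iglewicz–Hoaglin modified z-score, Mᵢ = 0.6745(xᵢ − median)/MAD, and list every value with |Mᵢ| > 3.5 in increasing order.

|Mᵢ| > 3.5 ⇔ |xᵢ − 27.15| > 3.5·3.20/0.6745 = 16.60.
So outliers lie outside [10.55, 43.75].
-23.8: M = -10.74 → outlier.
54.8: M = 5.83 → outlier.

-23.8, 54.8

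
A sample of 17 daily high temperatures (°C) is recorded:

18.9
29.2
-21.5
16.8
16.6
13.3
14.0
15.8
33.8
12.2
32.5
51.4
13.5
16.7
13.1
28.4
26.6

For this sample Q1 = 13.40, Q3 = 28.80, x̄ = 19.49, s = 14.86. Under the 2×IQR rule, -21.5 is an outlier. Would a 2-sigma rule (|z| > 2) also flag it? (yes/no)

z = (-21.5 − 19.49) / 14.86 = -2.76.
|z| = 2.76 > 2.

yes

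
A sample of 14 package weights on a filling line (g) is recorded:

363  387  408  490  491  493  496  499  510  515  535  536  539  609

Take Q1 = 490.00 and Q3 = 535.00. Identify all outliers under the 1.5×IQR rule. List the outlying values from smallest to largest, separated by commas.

IQR = Q3 − Q1 = 535.00 − 490.00 = 45.00.
Lower fence = Q1 − 1.5·IQR = 490.00 − 67.50 = 422.50.
Upper fence = Q3 + 1.5·IQR = 535.00 + 67.50 = 602.50.
363 < 422.50 → outlier.
387 < 422.50 → outlier.
408 < 422.50 → outlier.
609 > 602.50 → outlier.
All remaining values lie within [422.50, 602.50].

363, 387, 408, 609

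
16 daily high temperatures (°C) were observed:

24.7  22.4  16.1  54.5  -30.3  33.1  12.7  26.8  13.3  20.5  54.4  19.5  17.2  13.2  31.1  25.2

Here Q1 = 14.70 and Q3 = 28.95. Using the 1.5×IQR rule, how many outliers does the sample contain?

IQR = 14.25; fences at 14.70 − 21.375 = -6.675 and 28.95 + 21.375 = 50.325.
Outside the cutoffs: -30.3, 54.4, 54.5.

3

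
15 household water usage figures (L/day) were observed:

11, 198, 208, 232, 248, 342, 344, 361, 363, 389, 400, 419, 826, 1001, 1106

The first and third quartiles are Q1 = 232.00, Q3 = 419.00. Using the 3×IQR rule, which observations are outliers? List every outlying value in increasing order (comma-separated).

IQR = Q3 − Q1 = 419.00 − 232.00 = 187.00.
Lower fence = Q1 − 3·IQR = 232.00 − 561.00 = -329.00.
Upper fence = Q3 + 3·IQR = 419.00 + 561.00 = 980.00.
1001 > 980.00 → outlier.
1106 > 980.00 → outlier.
All remaining values lie within [-329.00, 980.00].

1001, 1106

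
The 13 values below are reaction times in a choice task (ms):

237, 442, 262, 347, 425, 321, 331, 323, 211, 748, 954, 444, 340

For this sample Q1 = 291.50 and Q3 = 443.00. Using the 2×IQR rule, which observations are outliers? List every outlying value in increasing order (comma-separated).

748, 954

IQR = Q3 − Q1 = 443.00 − 291.50 = 151.50.
Lower fence = Q1 − 2·IQR = 291.50 − 303.00 = -11.50.
Upper fence = Q3 + 2·IQR = 443.00 + 303.00 = 746.00.
748 > 746.00 → outlier.
954 > 746.00 → outlier.
All remaining values lie within [-11.50, 746.00].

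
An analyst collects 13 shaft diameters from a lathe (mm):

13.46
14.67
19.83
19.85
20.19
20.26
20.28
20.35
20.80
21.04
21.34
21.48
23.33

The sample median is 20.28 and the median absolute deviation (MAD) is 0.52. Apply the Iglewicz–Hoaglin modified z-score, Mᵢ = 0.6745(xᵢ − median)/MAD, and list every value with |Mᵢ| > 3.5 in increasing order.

|Mᵢ| > 3.5 ⇔ |xᵢ − 20.28| > 3.5·0.52/0.6745 = 2.70.
So outliers lie outside [17.58, 22.98].
13.46: M = -8.85 → outlier.
14.67: M = -7.28 → outlier.
23.33: M = 3.96 → outlier.

13.46, 14.67, 23.33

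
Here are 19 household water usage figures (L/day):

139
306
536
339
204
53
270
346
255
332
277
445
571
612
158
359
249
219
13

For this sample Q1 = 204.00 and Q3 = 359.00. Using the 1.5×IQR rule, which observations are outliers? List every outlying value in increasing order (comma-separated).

IQR = Q3 − Q1 = 359.00 − 204.00 = 155.00.
Lower fence = Q1 − 1.5·IQR = 204.00 − 232.50 = -28.50.
Upper fence = Q3 + 1.5·IQR = 359.00 + 232.50 = 591.50.
612 > 591.50 → outlier.
All remaining values lie within [-28.50, 591.50].

612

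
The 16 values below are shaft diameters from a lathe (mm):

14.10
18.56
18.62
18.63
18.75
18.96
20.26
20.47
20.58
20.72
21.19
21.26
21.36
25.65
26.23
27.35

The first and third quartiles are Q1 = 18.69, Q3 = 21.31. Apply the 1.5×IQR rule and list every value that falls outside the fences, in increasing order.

IQR = Q3 − Q1 = 21.31 − 18.69 = 2.62.
Lower fence = Q1 − 1.5·IQR = 18.69 − 3.93 = 14.76.
Upper fence = Q3 + 1.5·IQR = 21.31 + 3.93 = 25.24.
14.10 < 14.76 → outlier.
25.65 > 25.24 → outlier.
26.23 > 25.24 → outlier.
27.35 > 25.24 → outlier.
All remaining values lie within [14.76, 25.24].

14.10, 25.65, 26.23, 27.35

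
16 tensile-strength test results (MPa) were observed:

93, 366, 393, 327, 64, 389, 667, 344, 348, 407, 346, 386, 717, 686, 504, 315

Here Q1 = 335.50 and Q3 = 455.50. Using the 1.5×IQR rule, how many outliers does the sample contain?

IQR = 120.00; fences at 335.50 − 180.00 = 155.50 and 455.50 + 180.00 = 635.50.
Outside the cutoffs: 64, 93, 667, 686, 717.

5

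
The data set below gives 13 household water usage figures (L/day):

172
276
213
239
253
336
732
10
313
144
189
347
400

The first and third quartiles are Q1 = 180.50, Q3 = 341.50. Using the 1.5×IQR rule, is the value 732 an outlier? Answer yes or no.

yes

IQR = Q3 − Q1 = 341.50 − 180.50 = 161.00.
Lower fence = Q1 − 1.5·IQR = 180.50 − 241.50 = -61.00.
Upper fence = Q3 + 1.5·IQR = 341.50 + 241.50 = 583.00.
732 lies above the upper fence.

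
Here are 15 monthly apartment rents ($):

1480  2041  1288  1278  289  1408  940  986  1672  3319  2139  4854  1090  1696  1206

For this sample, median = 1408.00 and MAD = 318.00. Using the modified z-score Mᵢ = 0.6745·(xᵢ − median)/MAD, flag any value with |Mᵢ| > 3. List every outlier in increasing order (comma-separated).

3319, 4854

|Mᵢ| > 3 ⇔ |xᵢ − 1408.00| > 3·318.00/0.6745 = 1414.38.
So outliers lie outside [-6.38, 2822.38].
3319: M = 4.05 → outlier.
4854: M = 7.31 → outlier.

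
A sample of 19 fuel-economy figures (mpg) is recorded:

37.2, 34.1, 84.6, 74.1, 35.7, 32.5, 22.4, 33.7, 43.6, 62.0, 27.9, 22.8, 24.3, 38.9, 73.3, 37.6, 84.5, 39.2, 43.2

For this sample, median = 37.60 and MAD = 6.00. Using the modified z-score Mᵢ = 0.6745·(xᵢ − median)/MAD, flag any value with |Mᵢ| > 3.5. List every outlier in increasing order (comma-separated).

|Mᵢ| > 3.5 ⇔ |xᵢ − 37.60| > 3.5·6.00/0.6745 = 31.13.
So outliers lie outside [6.47, 68.73].
73.3: M = 4.01 → outlier.
74.1: M = 4.10 → outlier.
84.5: M = 5.27 → outlier.
84.6: M = 5.28 → outlier.

73.3, 74.1, 84.5, 84.6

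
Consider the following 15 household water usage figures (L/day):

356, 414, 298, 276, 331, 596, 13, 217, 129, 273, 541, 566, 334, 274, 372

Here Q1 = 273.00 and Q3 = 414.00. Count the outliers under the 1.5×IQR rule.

IQR = 141.00; fences at 273.00 − 211.50 = 61.50 and 414.00 + 211.50 = 625.50.
Outside the cutoffs: 13.

1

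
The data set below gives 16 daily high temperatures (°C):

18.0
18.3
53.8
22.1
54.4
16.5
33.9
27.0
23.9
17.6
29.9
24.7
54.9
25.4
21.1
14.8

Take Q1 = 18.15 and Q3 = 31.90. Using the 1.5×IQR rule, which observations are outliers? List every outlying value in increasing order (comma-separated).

53.8, 54.4, 54.9

IQR = Q3 − Q1 = 31.90 − 18.15 = 13.75.
Lower fence = Q1 − 1.5·IQR = 18.15 − 20.625 = -2.475.
Upper fence = Q3 + 1.5·IQR = 31.90 + 20.625 = 52.525.
53.8 > 52.525 → outlier.
54.4 > 52.525 → outlier.
54.9 > 52.525 → outlier.
All remaining values lie within [-2.475, 52.525].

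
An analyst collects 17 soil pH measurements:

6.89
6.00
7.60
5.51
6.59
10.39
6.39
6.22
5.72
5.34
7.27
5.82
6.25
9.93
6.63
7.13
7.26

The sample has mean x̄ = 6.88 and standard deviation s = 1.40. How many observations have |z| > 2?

2

Cutoffs: x̄ ± 2s = [4.08, 9.68].
Outside the cutoffs: 9.93, 10.39.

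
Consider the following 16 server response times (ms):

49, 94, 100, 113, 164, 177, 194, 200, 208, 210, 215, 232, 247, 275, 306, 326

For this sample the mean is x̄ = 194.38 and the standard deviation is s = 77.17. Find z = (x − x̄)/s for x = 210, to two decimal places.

z = (210 − 194.38) / 77.17 = 0.20.

0.20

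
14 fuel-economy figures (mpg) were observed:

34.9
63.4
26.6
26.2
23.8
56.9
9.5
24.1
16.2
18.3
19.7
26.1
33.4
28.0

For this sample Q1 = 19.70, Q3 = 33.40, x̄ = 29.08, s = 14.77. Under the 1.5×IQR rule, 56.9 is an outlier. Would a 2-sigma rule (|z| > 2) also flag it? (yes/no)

no

z = (56.9 − 29.08) / 14.77 = 1.88.
|z| = 1.88 ≤ 2.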